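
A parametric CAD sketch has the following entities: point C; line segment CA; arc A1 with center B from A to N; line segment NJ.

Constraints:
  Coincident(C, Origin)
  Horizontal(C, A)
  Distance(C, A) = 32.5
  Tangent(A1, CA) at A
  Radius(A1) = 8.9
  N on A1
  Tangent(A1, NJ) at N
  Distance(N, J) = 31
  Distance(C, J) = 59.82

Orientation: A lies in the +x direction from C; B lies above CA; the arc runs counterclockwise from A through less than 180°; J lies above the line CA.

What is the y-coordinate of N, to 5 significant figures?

7.5292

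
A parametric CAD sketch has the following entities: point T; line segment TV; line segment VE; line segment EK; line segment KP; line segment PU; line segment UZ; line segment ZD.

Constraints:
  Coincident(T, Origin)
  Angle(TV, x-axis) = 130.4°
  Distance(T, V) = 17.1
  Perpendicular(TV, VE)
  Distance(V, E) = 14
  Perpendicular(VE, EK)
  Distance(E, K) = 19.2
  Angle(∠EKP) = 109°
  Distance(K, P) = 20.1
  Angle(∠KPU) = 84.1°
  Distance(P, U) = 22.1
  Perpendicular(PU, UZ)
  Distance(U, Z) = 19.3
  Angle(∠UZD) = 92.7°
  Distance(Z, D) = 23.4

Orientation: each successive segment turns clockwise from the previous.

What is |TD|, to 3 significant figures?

16.0

T is at the origin; TV runs at 130.4° with length 17.1, so V = (-11.1, 13.0). TV is perpendicular to VE, so VE runs at 40.4°; with |VE| = 14.0, E = (-0.421, 22.1). VE ⟂ EK, so EK runs at -49.6°; with |EK| = 19.2, K = (12.0, 7.47). ∠EKP = 109.0° gives KP at -121° from the x-axis; with |KP| = 20.1, P = (1.79, -9.83). ∠KPU = 84.1° gives PU at 144° from the x-axis; with |PU| = 22.1, U = (-16.0, 3.32). The perpendicularity gives UZ at right angles to PU, so UZ runs at 53.5°; with |UZ| = 19.3, Z = (-4.49, 18.8). ∠UZD = 92.7° gives ZD at -33.8° from the x-axis; with |ZD| = 23.4, D = (15.0, 5.82). Then |TD| = |D − T| = 16.0.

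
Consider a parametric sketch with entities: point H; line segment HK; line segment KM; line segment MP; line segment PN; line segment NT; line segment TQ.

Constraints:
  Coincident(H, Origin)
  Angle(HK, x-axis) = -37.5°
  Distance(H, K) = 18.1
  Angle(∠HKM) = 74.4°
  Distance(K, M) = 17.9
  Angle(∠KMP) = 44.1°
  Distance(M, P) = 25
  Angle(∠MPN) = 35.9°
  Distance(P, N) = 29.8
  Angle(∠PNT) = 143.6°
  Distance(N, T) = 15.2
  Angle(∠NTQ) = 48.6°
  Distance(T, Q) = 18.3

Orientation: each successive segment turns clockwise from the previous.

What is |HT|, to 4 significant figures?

41.43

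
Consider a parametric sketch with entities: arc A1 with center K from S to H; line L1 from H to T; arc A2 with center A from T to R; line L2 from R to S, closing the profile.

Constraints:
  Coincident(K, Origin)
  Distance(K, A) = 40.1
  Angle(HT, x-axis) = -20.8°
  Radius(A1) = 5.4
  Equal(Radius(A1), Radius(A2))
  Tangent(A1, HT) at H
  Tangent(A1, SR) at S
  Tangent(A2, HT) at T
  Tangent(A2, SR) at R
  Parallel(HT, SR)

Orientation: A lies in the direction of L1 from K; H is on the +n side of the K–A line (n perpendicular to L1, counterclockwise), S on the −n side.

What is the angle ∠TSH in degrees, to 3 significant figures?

74.9°

The slot axis is L1's direction at -20.8°, so u = (cos -20.8°, sin -20.8°) = (0.935, -0.355) and n = (−sin -20.8°, cos -20.8°) = (0.355, 0.935). K is at the origin and A lies 40.1 along u from K, so A = 40.1·u = (37.5, -14.2). Tangency of A1 to both parallel lines with radius 5.4 puts H and S at K ± 5.4·n: H = (1.92, 5.05), S = (-1.92, -5.05). Equal radii place T and R the same way about A: T = A + 5.4·n = (39.4, -9.19), R = A − 5.4·n = (35.6, -19.3). Then cos ∠TSH = ST·SH / (|ST||SH|), giving 74.9°.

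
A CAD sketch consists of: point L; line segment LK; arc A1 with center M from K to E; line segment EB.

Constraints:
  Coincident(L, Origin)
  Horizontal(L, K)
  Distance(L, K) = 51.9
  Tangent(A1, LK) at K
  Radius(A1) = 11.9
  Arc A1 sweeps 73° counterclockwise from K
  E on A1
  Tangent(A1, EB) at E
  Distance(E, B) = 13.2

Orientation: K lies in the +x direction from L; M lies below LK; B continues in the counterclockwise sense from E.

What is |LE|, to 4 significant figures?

41.39

A1 meets LK tangentially, so MK is at right angles to LK, so M = K + (0, -11.9) = (51.90, -11.90). On A1, K sits at bearing 90° from M; a 73° counterclockwise sweep puts E at bearing 163°, so E = M + 11.9·(cos 163°, sin 163°) = (40.52, -8.421). Then |LE| = |E − L| = 41.39.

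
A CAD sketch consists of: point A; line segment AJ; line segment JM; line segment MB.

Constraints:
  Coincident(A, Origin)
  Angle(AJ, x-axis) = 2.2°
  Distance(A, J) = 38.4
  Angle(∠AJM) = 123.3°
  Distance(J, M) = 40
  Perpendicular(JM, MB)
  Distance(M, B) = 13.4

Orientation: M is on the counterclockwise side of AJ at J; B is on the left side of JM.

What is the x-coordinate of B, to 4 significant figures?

47.56

∠AJM = 123.3°, so JM runs at 2.2° + (180° − 123.3°) = 58.90° from the x-axis; with |JM| = 40.0, M = J + 40.0·(cos 58.90°, sin 58.90°) = (59.03, 35.72). JM ⟂ MB; with |MB| = 13.4 on the left of JM, B = M + 13.4·(-0.8563, 0.5165) = (47.56, 42.65). So B.x = 47.56.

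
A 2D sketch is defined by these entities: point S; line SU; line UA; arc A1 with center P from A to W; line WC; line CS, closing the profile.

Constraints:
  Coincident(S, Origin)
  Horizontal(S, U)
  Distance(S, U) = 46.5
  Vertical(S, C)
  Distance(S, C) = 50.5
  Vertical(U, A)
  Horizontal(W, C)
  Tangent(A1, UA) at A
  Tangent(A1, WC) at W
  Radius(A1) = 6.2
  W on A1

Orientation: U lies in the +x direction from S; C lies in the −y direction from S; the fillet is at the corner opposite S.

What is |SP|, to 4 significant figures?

59.89

S and C share the same x with |SC| = 50.5 and C on the −y side, so C = (0.000, -50.50). The virtual corner opposite S is at (46.50, -50.50). The tangent condition forces PA to be normal to UA and A1 meets WC tangentially, so PW is at right angles to WC, with radius 6.2, so the center P sits 6.2 in from both sides at P = (40.30, -44.30). Then |SP| = |P − S| = 59.89.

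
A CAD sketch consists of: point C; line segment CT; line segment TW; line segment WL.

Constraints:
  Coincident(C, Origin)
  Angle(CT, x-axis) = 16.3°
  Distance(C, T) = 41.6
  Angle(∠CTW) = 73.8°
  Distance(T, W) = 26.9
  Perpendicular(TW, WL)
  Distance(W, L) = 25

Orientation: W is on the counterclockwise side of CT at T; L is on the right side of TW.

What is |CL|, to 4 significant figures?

66.72

C is at the origin; CT runs at 16.3° with length 41.6, so T = 41.6·(cos 16.3°, sin 16.3°) = (39.93, 11.68). ∠CTW = 73.8°, so TW runs at 16.3° + (180° − 73.8°) = 122.5° from the x-axis; with |TW| = 26.9, W = T + 26.9·(cos 122.5°, sin 122.5°) = (25.47, 34.36). TW is perpendicular to WL; with |WL| = 25.0 on the right of TW, L = W + 25.0·(0.8434, 0.5373) = (46.56, 47.80). Then |CL| = |L − C| = 66.72.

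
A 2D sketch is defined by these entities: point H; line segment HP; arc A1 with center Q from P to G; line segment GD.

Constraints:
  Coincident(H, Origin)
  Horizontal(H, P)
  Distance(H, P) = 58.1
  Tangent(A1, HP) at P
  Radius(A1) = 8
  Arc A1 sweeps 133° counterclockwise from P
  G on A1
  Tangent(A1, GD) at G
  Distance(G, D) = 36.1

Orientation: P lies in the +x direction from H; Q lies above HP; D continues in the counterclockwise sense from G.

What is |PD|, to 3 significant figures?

44.1

On A1, P sits at bearing -90° from Q; a 133° counterclockwise sweep puts G at bearing 43°, so G = Q + 8.0·(cos 43°, sin 43°) = (64.0, 13.5). Since A1 is tangent to GD there, QG ⟂ GD, so GD runs along (−sin 43°, cos 43°); with |GD| = 36.1, D = (39.3, 39.9). Then |PD| = |D − P| = 44.1.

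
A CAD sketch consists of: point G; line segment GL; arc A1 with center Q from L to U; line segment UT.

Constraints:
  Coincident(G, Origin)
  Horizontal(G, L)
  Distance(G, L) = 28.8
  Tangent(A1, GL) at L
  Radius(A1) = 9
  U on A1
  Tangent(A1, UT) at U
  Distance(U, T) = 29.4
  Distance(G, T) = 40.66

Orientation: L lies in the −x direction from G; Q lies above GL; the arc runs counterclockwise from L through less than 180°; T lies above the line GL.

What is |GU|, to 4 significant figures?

21.40

G is at the origin; GL is horizontal with |GL| = 28.8 and L on the −x side, so L = (-28.80, 0.000). Since A1 is tangent to GL there, QL ⟂ GL, so Q = L + (0, 9) = (-28.80, 9.000). Since QU ⟂ UT (tangency), |QT| = √(9.0² + 29.4²) = 30.75 regardless of where U sits on A1. So T lies on both circle(G, 40.66) and circle(Q, 30.75); the above-GL intersection is T = (-16.48, 37.17). U is the foot of the tangent from T: U = (-19.86, 7.965).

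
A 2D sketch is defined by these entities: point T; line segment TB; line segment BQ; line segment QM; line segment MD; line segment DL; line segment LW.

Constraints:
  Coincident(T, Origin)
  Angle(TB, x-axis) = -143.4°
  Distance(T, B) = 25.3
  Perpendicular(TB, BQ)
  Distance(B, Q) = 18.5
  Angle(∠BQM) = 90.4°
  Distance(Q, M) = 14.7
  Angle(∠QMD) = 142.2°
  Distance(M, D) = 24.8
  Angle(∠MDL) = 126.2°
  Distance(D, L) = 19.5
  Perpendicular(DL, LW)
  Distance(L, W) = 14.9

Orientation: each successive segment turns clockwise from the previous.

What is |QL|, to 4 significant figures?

48.40

T is at the origin; TB runs at -143.4° with length 25.3, so B = (-20.31, -15.08). The perpendicularity gives BQ at right angles to TB, so BQ runs at 126.6°; with |BQ| = 18.5, Q = (-31.34, -0.2324). ∠BQM = 90.4° gives QM at 37.00° from the x-axis; with |QM| = 14.7, M = (-19.60, 8.614). ∠QMD = 142.2° gives MD at -0.8000° from the x-axis; with |MD| = 24.8, D = (5.196, 8.268). ∠MDL = 126.2° gives DL at -54.60° from the x-axis; with |DL| = 19.5, L = (16.49, -7.627). Then |QL| = |L − Q| = 48.40.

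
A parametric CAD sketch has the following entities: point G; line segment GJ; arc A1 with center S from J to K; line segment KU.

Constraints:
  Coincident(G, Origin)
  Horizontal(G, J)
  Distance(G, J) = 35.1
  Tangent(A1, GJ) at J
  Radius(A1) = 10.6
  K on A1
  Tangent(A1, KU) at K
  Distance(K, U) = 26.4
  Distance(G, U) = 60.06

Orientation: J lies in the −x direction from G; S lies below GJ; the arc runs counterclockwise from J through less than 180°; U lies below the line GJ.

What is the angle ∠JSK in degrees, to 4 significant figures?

84.51°

Checks: |SK| = 10.60 ✓; ∠(SK, KU) = 90.00° ✓; |KU| = 26.40 ✓; |GU| = 60.06 ✓.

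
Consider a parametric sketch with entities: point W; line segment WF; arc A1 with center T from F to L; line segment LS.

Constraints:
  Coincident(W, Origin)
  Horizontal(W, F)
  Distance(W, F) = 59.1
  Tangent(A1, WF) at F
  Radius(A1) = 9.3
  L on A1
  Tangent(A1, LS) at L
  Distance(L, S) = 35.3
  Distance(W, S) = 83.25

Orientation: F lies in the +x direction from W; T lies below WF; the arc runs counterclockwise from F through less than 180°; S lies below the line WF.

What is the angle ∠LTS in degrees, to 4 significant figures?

75.24°

Checks: |TL| = 9.300 ✓; ∠(TL, LS) = 90.00° ✓; |LS| = 35.30 ✓; |WS| = 83.25 ✓.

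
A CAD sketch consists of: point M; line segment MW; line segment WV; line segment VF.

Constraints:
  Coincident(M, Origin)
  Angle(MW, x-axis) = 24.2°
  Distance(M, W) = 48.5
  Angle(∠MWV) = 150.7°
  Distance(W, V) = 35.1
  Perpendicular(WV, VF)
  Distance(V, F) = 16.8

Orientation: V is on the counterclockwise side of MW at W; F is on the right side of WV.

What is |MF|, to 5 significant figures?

87.368

M is at the origin; MW runs at 24.2° with length 48.5, so W = 48.5·(cos 24.2°, sin 24.2°) = (44.238, 19.881). ∠MWV = 150.7°, so WV runs at 24.2° + (180° − 150.7°) = 53.500° from the x-axis; with |WV| = 35.1, V = W + 35.1·(cos 53.500°, sin 53.500°) = (65.116, 48.097). WV ⟂ VF; with |VF| = 16.8 on the right of WV, F = V + 16.8·(0.80386, -0.59482) = (78.621, 38.104). Then |MF| = |F − M| = 87.368.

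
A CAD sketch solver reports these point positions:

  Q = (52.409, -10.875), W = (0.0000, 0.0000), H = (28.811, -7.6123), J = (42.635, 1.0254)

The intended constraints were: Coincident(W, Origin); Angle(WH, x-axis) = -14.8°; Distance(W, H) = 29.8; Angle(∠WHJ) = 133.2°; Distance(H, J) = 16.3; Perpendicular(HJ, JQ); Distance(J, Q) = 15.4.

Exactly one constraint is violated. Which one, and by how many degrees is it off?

Perpendicular(HJ, JQ) — off by 7.40°.

W = (0.00, 0.00) ✓; WH at -14.80° ✓; |WH| = 29.80 ✓; ∠WHJ = 133.2° ✓; |HJ| = 16.30 ✓; ∠(HJ, JQ) = 82.60° ✗; |JQ| = 15.40 ✓.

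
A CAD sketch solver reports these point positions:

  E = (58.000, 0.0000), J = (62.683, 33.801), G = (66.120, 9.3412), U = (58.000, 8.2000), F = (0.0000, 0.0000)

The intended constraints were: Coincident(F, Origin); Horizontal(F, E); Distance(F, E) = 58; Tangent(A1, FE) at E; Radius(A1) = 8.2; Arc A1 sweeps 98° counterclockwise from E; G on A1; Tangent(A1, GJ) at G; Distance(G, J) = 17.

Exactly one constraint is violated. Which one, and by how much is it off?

Distance(G, J) = 17 — off by 7.70.

F = (0.00, 0.00) ✓; F.y = 0.00, E.y = 0.00 ✓; |FE| = 58.00 ✓; ∠(UE, EF) = 90.00° ✓; |UE| = 8.200 ✓; bearing(U→G) − bearing(U→E) = 98.00° ✓; |UG| = 8.200 ✓; ∠(UG, GJ) = 90.00° ✓; |GJ| = 24.70 ✗.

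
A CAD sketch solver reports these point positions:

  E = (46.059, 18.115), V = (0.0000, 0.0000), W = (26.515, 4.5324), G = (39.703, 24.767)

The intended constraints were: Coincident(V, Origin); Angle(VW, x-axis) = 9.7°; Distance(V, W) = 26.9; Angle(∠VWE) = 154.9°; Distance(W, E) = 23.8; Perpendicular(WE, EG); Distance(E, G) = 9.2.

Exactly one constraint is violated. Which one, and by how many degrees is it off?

Perpendicular(WE, EG) — off by 8.90°.

V = (0.00, 0.00) ✓; VW at 9.700° ✓; |VW| = 26.90 ✓; ∠VWE = 154.9° ✓; |WE| = 23.80 ✓; ∠(WE, EG) = 98.90° ✗; |EG| = 9.200 ✓.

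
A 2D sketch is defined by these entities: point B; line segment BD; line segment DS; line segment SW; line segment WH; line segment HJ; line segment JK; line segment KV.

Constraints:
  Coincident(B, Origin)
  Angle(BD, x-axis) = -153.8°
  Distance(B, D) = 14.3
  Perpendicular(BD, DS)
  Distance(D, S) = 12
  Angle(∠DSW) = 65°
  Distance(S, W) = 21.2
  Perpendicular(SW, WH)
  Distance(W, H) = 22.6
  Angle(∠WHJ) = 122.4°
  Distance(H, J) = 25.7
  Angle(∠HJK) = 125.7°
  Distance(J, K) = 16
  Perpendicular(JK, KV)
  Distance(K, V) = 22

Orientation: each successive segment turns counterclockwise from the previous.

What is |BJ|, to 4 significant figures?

36.58

SW is perpendicular to WH, so WH runs at 141.2°; with |WH| = 22.6, H = (-11.86, 13.60). ∠WHJ = 122.4° gives HJ at -161.2° from the x-axis; with |HJ| = 25.7, J = (-36.19, 5.320). Then |BJ| = |J − B| = 36.58.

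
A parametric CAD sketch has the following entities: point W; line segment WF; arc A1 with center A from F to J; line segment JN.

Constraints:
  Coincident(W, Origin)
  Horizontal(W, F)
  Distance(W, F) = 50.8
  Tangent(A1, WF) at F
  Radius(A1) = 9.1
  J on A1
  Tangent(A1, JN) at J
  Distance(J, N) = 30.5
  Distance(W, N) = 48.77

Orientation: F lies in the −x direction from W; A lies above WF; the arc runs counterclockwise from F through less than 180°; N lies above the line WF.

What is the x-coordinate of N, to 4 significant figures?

-33.27

W is at the origin; WF is horizontal with |WF| = 50.8 and F on the −x side, so F = (-50.80, 0.000). A1 meets WF tangentially, so AF is at right angles to WF, so A = F + (0, 9.1) = (-50.80, 9.100). Since AJ ⟂ JN (tangency), |AN| = √(9.1² + 30.5²) = 31.83 regardless of where J sits on A1. So N lies on both circle(W, 48.77) and circle(A, 31.83); the above-WF intersection is N = (-33.27, 35.66). J is the foot of the tangent from N: J = (-42.09, 6.468).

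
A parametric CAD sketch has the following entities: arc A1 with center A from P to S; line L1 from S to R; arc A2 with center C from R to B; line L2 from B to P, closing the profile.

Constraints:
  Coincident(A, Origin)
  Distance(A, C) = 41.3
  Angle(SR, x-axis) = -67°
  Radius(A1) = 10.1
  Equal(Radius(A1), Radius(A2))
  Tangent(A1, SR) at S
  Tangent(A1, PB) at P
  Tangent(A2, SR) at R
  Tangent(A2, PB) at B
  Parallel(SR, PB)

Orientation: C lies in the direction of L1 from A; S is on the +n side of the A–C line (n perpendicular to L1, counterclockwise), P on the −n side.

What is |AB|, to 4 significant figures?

42.52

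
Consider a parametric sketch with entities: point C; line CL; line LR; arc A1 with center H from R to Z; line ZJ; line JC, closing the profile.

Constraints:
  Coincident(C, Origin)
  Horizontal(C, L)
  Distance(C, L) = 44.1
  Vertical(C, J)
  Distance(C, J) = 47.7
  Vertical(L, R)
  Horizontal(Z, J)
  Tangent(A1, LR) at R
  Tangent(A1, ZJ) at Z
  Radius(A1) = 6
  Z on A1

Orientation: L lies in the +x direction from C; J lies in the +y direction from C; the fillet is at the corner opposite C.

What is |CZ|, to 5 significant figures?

61.048

C is at the origin; CL is horizontal with |CL| = 44.1 and L on the +x side, so L = (44.100, 0.0000). C and J share the same x with |CJ| = 47.7 and J on the +y side, so J = (0.0000, 47.700). The virtual corner opposite C is at (44.100, 47.700). The tangent condition forces HR to be normal to LR and since A1 is tangent to ZJ there, HZ ⟂ ZJ, with radius 6.0, so the center H sits 6.0 in from both sides at H = (38.100, 41.700). That places the tangent points at R = (44.100, 41.700) on LR and Z = (38.100, 47.700) on ZJ. Then |CZ| = |Z − C| = 61.048.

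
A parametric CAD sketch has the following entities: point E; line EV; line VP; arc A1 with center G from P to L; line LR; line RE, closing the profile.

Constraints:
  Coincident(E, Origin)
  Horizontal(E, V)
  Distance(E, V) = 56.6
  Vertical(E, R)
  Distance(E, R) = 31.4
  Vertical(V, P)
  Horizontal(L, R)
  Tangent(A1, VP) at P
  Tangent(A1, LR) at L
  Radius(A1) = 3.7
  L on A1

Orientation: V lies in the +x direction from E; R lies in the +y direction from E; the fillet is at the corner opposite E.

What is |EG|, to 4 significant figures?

59.71

E is at the origin; E and V share the same y with |EV| = 56.6 and V on the +x side, so V = (56.60, 0.000). E and R share the same x with |ER| = 31.4 and R on the +y side, so R = (0.000, 31.40). The virtual corner opposite E is at (56.60, 31.40). A1 meets VP tangentially, so GP is at right angles to VP and tangency of A1 to LR means the radius GL is perpendicular to LR, with radius 3.7, so the center G sits 3.7 in from both sides at G = (52.90, 27.70). Then |EG| = |G − E| = 59.71.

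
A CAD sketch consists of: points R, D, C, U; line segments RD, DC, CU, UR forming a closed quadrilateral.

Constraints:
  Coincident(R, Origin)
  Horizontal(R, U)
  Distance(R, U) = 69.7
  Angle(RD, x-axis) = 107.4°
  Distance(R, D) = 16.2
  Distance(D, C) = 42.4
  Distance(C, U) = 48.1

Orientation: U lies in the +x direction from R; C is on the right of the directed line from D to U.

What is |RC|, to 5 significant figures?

28.686

Checks: R = (0.00, 0.00) ✓; |DC| = 42.40 ✓; |CU| = 48.10 ✓.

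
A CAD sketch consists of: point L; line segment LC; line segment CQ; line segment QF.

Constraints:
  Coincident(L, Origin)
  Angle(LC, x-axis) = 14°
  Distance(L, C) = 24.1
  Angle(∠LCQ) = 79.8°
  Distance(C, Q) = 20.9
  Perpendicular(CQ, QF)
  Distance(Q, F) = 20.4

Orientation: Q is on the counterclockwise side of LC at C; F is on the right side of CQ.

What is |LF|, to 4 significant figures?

47.15

L is at the origin; LC runs at 14.0° with length 24.1, so C = 24.1·(cos 14.0°, sin 14.0°) = (23.38, 5.830). ∠LCQ = 79.8°, so CQ runs at 14.0° + (180° − 79.8°) = 114.2° from the x-axis; with |CQ| = 20.9, Q = C + 20.9·(cos 114.2°, sin 114.2°) = (14.82, 24.89). The perpendicularity gives QF at right angles to CQ; with |QF| = 20.4 on the right of CQ, F = Q + 20.4·(0.9121, 0.4099) = (33.42, 33.26). Then |LF| = |F − L| = 47.15.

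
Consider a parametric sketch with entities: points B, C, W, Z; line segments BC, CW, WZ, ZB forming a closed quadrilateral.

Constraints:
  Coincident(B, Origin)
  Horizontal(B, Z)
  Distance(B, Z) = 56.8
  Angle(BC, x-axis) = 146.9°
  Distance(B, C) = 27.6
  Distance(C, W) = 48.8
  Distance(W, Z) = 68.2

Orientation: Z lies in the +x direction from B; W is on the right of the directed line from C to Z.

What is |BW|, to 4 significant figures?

30.34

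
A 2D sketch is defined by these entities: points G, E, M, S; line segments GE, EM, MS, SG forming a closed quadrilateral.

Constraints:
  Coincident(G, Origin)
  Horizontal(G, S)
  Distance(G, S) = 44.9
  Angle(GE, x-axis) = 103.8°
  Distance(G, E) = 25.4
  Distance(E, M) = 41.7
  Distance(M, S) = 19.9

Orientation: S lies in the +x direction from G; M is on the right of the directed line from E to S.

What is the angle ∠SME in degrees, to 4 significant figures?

130.2°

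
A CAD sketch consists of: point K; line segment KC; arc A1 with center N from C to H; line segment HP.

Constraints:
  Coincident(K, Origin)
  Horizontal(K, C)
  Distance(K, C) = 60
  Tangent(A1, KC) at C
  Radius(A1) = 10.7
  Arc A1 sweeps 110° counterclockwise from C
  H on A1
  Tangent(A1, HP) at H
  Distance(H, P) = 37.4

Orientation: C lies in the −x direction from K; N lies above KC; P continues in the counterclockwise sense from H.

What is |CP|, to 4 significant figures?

49.58

On A1, C sits at bearing -90° from N; a 110° counterclockwise sweep puts H at bearing 20°, so H = N + 10.7·(cos 20°, sin 20°) = (-49.95, 14.36). A1 meets HP tangentially, so NH is at right angles to HP, so HP runs along (−sin 20°, cos 20°); with |HP| = 37.4, P = (-62.74, 49.50). Then |CP| = |P − C| = 49.58.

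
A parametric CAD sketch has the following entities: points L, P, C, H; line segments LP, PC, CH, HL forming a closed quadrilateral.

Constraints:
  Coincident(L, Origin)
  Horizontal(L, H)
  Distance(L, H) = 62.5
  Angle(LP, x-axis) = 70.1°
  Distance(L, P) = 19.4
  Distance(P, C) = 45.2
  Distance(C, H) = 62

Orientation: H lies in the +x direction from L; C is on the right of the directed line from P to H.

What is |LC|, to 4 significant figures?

27.77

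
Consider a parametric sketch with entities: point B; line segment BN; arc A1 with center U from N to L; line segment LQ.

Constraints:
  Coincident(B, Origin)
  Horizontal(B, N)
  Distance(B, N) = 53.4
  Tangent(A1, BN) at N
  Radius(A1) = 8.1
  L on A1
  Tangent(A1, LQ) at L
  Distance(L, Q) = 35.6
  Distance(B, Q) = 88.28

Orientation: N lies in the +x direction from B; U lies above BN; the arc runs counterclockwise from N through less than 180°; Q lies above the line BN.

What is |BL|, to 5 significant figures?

59.429

Checks: |UL| = 8.100 ✓; ∠(UL, LQ) = 90.00° ✓; |LQ| = 35.60 ✓; |BQ| = 88.28 ✓.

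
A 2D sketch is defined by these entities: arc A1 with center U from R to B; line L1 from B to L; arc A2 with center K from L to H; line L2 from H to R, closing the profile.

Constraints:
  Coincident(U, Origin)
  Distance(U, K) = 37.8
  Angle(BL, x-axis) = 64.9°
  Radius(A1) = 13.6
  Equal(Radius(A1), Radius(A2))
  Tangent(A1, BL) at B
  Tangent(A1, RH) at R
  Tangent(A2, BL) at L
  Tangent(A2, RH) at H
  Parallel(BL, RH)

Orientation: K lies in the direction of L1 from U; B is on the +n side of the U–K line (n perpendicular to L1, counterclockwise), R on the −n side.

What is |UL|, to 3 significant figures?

40.2

Tangency of A1 to both parallel lines with radius 13.6 puts B and R at U ± 13.6·n: B = (-12.3, 5.77), R = (12.3, -5.77). Equal radii place L and H the same way about K: L = K + 13.6·n = (3.72, 40.0), H = K − 13.6·n = (28.4, 28.5). Then |UL| = |L − U| = 40.2.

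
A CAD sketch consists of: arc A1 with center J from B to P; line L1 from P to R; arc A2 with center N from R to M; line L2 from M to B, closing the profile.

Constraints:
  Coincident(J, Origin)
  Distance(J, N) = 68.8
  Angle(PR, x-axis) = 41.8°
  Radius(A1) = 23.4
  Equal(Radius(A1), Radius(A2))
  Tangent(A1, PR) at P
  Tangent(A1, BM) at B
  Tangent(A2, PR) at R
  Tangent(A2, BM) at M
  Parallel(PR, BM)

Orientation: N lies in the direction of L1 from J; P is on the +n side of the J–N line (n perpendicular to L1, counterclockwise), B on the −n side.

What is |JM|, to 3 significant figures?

72.7

The slot axis is L1's direction at 41.8°, so u = (cos 41.8°, sin 41.8°) = (0.745, 0.667) and n = (−sin 41.8°, cos 41.8°) = (-0.667, 0.745). J is at the origin and N lies 68.8 along u from J, so N = 68.8·u = (51.3, 45.9). Tangency of A1 to both parallel lines with radius 23.4 puts P and B at J ± 23.4·n: P = (-15.6, 17.4), B = (15.6, -17.4). Equal radii place R and M the same way about N: R = N + 23.4·n = (35.7, 63.3), M = N − 23.4·n = (66.9, 28.4). Then |JM| = |M − J| = 72.7.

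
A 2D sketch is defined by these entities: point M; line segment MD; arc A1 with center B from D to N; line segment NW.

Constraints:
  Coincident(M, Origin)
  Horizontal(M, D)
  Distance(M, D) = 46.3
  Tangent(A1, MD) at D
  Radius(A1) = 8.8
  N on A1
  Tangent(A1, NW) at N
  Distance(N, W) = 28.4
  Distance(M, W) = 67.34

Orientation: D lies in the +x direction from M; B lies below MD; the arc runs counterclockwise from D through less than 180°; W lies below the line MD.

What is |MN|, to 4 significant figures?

41.74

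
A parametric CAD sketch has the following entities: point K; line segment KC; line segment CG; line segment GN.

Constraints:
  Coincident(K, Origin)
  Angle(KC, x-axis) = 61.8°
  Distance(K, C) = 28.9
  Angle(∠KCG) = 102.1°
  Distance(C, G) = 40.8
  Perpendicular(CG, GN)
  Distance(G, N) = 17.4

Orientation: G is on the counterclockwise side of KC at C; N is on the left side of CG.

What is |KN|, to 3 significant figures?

48.1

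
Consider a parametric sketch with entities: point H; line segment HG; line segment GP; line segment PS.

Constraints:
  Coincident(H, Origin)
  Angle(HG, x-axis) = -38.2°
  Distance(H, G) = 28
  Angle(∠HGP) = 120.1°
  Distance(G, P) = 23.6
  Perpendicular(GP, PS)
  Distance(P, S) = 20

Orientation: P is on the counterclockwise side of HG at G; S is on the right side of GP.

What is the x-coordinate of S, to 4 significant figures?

51.33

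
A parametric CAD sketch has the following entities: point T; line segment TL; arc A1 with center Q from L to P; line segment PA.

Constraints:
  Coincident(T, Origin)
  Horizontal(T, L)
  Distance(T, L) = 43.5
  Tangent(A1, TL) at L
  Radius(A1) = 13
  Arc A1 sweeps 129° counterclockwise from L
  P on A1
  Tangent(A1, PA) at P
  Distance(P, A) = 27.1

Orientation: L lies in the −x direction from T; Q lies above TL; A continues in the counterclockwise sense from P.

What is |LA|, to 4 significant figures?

42.81

T is at the origin; TL is horizontal with |TL| = 43.5 and L on the −x side, so L = (-43.50, 0.000). Since A1 is tangent to TL there, QL ⟂ TL, so Q = L + (0, 13) = (-43.50, 13.00). On A1, L sits at bearing -90° from Q; a 129° counterclockwise sweep puts P at bearing 39°, so P = Q + 13.0·(cos 39°, sin 39°) = (-33.40, 21.18). The tangent condition forces QP to be normal to PA, so PA runs along (−sin 39°, cos 39°); with |PA| = 27.1, A = (-50.45, 42.24). Then |LA| = |A − L| = 42.81.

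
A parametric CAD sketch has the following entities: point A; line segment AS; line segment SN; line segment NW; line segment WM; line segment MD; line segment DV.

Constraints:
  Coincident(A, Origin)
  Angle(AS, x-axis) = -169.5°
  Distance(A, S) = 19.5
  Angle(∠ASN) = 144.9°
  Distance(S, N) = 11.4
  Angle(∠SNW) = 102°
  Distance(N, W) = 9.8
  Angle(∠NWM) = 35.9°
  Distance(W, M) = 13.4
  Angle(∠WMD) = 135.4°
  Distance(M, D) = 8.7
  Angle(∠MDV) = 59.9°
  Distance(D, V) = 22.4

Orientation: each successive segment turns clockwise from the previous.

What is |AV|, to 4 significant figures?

40.01

A is at the origin; AS runs at -169.5° with length 19.5, so S = (-19.17, -3.554). ∠ASN = 144.9° gives SN at 155.4° from the x-axis; with |SN| = 11.4, N = (-29.54, 1.192). ∠SNW = 102.0° gives NW at 77.40° from the x-axis; with |NW| = 9.8, W = (-27.40, 10.76). ∠NWM = 35.9° gives WM at -66.70° from the x-axis; with |WM| = 13.4, M = (-22.10, -1.551). ∠WMD = 135.4° gives MD at -111.3° from the x-axis; with |MD| = 8.7, D = (-25.26, -9.657). ∠MDV = 59.9° gives DV at 128.6° from the x-axis; with |DV| = 22.4, V = (-39.24, 7.849). Then |AV| = |V − A| = 40.01.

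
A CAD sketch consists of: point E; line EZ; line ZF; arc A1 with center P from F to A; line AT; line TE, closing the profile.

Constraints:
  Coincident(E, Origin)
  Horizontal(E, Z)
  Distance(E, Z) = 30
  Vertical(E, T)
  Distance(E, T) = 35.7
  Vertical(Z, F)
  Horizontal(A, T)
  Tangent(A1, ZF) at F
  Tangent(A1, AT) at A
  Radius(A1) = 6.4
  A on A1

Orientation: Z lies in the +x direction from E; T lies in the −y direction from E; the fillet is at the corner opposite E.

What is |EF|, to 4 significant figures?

41.93

E is at the origin; E and Z share the same y with |EZ| = 30.0 and Z on the +x side, so Z = (30.00, 0.000). E and T share the same x with |ET| = 35.7 and T on the −y side, so T = (0.000, -35.70). The virtual corner opposite E is at (30.00, -35.70). Since A1 is tangent to ZF there, PF ⟂ ZF and tangency of A1 to AT means the radius PA is perpendicular to AT, with radius 6.4, so the center P sits 6.4 in from both sides at P = (23.60, -29.30). That places the tangent points at F = (30.00, -29.30) on ZF and A = (23.60, -35.70) on AT. Then |EF| = |F − E| = 41.93.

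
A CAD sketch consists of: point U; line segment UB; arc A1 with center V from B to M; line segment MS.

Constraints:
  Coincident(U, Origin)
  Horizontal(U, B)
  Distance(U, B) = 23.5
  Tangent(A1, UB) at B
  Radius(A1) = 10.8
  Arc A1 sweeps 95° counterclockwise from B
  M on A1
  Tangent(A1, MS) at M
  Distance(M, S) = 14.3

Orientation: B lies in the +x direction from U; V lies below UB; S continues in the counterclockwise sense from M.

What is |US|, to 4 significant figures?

29.51

On A1, B sits at bearing 90° from V; a 95° counterclockwise sweep puts M at bearing 185°, so M = V + 10.8·(cos 185°, sin 185°) = (12.74, -11.74). Since A1 is tangent to MS there, VM ⟂ MS, so MS runs along (−sin 185°, cos 185°); with |MS| = 14.3, S = (13.99, -25.99). Then |US| = |S − U| = 29.51.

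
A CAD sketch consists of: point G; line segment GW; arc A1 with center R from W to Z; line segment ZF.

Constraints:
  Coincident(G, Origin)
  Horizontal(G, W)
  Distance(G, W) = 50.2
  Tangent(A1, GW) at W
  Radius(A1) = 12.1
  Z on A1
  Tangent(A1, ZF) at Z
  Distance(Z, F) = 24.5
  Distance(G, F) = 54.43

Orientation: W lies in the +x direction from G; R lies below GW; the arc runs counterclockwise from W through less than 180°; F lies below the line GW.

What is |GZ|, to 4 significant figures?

40.23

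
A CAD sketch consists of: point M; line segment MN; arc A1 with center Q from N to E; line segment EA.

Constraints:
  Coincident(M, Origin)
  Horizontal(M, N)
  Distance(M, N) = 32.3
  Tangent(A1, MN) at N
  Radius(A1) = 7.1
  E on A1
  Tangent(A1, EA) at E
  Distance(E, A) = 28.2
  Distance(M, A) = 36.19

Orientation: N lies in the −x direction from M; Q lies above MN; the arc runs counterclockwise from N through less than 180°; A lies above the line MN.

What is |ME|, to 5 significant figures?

26.005

Checks: ∠(QN, NM) = 90.00° ✓; |QN| = 7.100 ✓; |QE| = 7.100 ✓; ∠(QE, EA) = 90.00° ✓; |EA| = 28.20 ✓; |MA| = 36.19 ✓.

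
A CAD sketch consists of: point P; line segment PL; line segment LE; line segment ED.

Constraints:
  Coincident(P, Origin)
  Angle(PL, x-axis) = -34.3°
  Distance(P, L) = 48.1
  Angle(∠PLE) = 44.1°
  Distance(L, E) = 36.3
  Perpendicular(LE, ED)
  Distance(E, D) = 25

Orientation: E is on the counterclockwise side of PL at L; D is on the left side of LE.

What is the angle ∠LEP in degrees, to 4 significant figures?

86.99°

P is at the origin; PL runs at -34.3° with length 48.1, so L = 48.1·(cos -34.3°, sin -34.3°) = (39.74, -27.11). ∠PLE = 44.1°, so LE runs at -34.3° + (180° − 44.1°) = 101.6° from the x-axis; with |LE| = 36.3, E = L + 36.3·(cos 101.6°, sin 101.6°) = (32.44, 8.453). Then cos ∠LEP = EL·EP / (|EL||EP|), giving 86.99°.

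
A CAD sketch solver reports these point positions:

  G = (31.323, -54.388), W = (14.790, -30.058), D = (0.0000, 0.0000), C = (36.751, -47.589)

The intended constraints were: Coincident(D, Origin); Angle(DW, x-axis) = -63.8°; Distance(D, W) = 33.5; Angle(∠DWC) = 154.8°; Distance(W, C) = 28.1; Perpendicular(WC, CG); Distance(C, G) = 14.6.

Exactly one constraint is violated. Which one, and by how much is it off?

Distance(C, G) = 14.6 — off by 5.90.

D = (0.00, 0.00) ✓; DW at -63.80° ✓; |DW| = 33.50 ✓; ∠DWC = 154.8° ✓; |WC| = 28.10 ✓; ∠(WC, CG) = 90.00° ✓; |CG| = 8.700 ✗.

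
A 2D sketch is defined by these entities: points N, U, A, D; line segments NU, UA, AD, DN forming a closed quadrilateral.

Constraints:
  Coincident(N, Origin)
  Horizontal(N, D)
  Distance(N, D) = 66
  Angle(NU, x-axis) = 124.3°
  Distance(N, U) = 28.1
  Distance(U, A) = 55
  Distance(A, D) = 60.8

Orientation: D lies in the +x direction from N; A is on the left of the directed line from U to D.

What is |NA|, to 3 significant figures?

59.7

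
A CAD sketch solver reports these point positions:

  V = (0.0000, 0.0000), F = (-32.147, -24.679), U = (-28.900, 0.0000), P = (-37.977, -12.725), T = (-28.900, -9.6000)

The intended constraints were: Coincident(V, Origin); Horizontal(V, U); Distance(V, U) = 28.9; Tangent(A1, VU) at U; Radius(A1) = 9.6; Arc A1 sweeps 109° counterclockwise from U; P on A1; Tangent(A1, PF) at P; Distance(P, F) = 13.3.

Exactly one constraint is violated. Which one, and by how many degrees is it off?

Tangent(A1, PF) at P — off by 7.00°.

V = (0.00, 0.00) ✓; V.y = 0.00, U.y = 0.00 ✓; |VU| = 28.90 ✓; ∠(TU, UV) = 90.00° ✓; |TU| = 9.600 ✓; bearing(T→P) − bearing(T→U) = 109.0° ✓; |TP| = 9.600 ✓; ∠(TP, PF) = 83.00° ✗; |PF| = 13.30 ✓.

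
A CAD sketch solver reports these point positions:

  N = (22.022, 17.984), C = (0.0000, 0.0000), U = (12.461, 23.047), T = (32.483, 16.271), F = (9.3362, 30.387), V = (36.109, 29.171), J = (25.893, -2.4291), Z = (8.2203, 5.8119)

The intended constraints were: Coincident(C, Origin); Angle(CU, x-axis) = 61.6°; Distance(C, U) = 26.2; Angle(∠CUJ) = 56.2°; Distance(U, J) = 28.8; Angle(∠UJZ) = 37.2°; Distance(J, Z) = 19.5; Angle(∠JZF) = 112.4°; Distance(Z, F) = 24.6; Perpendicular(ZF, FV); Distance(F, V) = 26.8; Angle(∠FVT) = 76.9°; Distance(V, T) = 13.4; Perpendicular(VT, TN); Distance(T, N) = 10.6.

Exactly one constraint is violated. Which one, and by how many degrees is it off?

Perpendicular(VT, TN) — off by 6.40°.

C = (0.00, 0.00) ✓; CU at 61.60° ✓; |CU| = 26.20 ✓; ∠CUJ = 56.20° ✓; |UJ| = 28.80 ✓; ∠UJZ = 37.20° ✓; |JZ| = 19.50 ✓; ∠JZF = 112.4° ✓; |ZF| = 24.60 ✓; ∠(ZF, FV) = 90.00° ✓; |FV| = 26.80 ✓; ∠FVT = 76.90° ✓; |VT| = 13.40 ✓; ∠(VT, TN) = 83.60° ✗; |TN| = 10.60 ✓.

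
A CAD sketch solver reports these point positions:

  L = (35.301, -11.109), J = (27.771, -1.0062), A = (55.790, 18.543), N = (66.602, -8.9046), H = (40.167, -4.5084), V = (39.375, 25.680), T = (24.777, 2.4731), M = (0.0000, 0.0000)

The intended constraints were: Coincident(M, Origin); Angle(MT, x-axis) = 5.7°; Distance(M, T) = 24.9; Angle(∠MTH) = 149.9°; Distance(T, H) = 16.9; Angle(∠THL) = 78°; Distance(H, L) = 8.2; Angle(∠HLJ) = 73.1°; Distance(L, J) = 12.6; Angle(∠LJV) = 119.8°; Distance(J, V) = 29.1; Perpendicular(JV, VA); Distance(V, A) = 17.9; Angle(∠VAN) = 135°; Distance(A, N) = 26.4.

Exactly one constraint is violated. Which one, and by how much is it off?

Distance(A, N) = 26.4 — off by 3.10.

M = (0.00, 0.00) ✓; MT at 5.700° ✓; |MT| = 24.90 ✓; ∠MTH = 149.9° ✓; |TH| = 16.90 ✓; ∠THL = 78.00° ✓; |HL| = 8.200 ✓; ∠HLJ = 73.10° ✓; |LJ| = 12.60 ✓; ∠LJV = 119.8° ✓; |JV| = 29.10 ✓; ∠(JV, VA) = 90.00° ✓; |VA| = 17.90 ✓; ∠VAN = 135.0° ✓; |AN| = 29.50 ✗.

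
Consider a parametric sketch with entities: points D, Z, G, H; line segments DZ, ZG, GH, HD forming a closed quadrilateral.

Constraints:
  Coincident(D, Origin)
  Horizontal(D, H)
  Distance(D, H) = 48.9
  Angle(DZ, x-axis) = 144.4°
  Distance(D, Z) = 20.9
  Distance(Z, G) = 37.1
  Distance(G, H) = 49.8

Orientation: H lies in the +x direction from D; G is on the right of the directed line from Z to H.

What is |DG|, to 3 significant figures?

19.4

D is at the origin; D and H share the same y with |DH| = 48.9 and H in +x, so H = (48.9, 0). DZ runs at 144.4° with |DZ| = 20.9, so Z = (-17.0, 12.2). G is determined by |ZG| = 37.1 and |GH| = 49.8 together: it lies at the intersection of circle(Z, 37.1) and circle(H, 49.8). With |ZH| = 67.0, the foot of the radical line on ZH is 25.3 from Z and the perpendicular offset is √(37.1² − 25.3²) = 27.2. Taking the right-of-ZH solution: G = (2.92, -19.1).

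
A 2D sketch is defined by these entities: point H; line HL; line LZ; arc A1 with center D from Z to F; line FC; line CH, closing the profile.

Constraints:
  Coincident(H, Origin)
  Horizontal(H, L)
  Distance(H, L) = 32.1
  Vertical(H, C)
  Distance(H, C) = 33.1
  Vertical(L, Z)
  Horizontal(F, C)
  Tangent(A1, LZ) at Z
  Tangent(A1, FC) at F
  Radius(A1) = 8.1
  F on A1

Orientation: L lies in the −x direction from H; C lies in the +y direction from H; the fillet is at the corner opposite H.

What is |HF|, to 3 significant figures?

40.9

H is at the origin; H and L share the same y with |HL| = 32.1 and L on the −x side, so L = (-32.1, 0.00). H and C share the same x with |HC| = 33.1 and C on the +y side, so C = (0.00, 33.1). The virtual corner opposite H is at (-32.1, 33.1). A1 meets LZ tangentially, so DZ is at right angles to LZ and since A1 is tangent to FC there, DF ⟂ FC, with radius 8.1, so the center D sits 8.1 in from both sides at D = (-24.0, 25.0). That places the tangent points at Z = (-32.1, 25.0) on LZ and F = (-24.0, 33.1) on FC. Then |HF| = |F − H| = 40.9.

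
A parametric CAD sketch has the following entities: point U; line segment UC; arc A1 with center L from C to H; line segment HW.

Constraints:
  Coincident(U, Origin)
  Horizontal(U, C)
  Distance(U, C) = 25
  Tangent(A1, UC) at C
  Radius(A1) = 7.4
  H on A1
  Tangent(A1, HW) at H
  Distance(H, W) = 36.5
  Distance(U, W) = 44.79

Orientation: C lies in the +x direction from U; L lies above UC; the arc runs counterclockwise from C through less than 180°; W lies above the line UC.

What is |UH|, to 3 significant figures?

33.3

Checks: U.y = 0.00, C.y = 0.00 ✓; |LH| = 7.400 ✓; ∠(LH, HW) = 90.00° ✓; |HW| = 36.50 ✓; |UW| = 44.79 ✓.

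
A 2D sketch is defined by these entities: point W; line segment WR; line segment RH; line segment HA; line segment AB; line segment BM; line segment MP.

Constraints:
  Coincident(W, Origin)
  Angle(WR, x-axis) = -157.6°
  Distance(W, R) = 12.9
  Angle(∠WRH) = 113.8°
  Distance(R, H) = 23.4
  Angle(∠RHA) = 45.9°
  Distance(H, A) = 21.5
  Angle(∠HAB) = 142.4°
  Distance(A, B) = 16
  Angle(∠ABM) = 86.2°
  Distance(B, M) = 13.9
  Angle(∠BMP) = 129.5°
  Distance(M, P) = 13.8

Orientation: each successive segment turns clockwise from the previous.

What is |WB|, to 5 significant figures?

6.3365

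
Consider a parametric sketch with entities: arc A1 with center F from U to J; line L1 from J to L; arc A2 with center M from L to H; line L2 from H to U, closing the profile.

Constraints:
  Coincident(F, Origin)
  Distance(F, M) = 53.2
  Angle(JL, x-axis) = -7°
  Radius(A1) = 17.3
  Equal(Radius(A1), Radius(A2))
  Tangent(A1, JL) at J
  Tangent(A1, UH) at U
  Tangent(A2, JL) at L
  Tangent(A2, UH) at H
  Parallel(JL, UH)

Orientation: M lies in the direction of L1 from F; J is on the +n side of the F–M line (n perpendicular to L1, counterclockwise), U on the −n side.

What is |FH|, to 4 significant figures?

55.94

The slot axis is L1's direction at -7.0°, so u = (cos -7.0°, sin -7.0°) = (0.9925, -0.1219) and n = (−sin -7.0°, cos -7.0°) = (0.1219, 0.9925). F is at the origin and M lies 53.2 along u from F, so M = 53.2·u = (52.80, -6.483). Tangency of A1 to both parallel lines with radius 17.3 puts J and U at F ± 17.3·n: J = (2.108, 17.17), U = (-2.108, -17.17). Equal radii place L and H the same way about M: L = M + 17.3·n = (54.91, 10.69), H = M − 17.3·n = (50.70, -23.65). Then |FH| = |H − F| = 55.94.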